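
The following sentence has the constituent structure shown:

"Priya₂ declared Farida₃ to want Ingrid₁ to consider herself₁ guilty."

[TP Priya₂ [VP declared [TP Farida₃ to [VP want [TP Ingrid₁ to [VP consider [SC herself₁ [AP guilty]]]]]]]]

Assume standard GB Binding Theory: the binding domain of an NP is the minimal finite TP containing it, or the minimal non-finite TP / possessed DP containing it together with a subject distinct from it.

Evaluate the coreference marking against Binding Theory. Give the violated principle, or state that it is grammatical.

The two coindexed NPs are *Ingrid₁* and *herself₁*.
*herself₁* is an anaphor; its binding domain is the embedded TP, whose subject is Ingrid₁. *Ingrid₁* c-commands it within that domain and shares its index, so Principle A is satisfied.
*Ingrid₁* is an R-expression; *herself₁* does not c-command it, and no other NP shares its index, so Principle C is satisfied.
All principles are respected.

grammatical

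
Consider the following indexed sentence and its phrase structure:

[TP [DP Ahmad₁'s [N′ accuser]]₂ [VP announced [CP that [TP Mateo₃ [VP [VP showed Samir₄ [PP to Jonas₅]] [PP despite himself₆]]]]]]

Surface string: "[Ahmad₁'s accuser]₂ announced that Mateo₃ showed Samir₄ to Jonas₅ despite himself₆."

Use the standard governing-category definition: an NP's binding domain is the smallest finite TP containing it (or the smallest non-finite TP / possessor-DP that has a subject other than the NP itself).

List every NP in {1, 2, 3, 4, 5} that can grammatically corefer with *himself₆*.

*himself* is an anaphor, so Principle A applies: it must be bound in its binding domain.
Binding domain of *himself₆*: the embedded TP, whose subject is Mateo₃.
*Ahmad₁* does not c-command the anaphor → cannot bind it.
*[Ahmad₁'s accuser]₂* c-commands the anaphor but is outside its binding domain → cannot satisfy Principle A.
*Mateo₃* c-commands the anaphor within its binding domain → licit binder.
*Samir₄* does not c-command the anaphor → cannot bind it.
*Jonas₅* does not c-command the anaphor → cannot bind it.

{3}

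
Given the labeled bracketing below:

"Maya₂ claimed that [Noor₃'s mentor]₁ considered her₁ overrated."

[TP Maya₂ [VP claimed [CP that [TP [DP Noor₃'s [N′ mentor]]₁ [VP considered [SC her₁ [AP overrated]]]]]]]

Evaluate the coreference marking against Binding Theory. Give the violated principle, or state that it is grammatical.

Principle B

The two coindexed NPs are *[Noor₃'s mentor]₁* and *her₁*.
*her₁* is a pronoun. Its binding domain is the embedded TP, whose subject is [Noor₃'s mentor]₁.
*[Noor₃'s mentor]₁* c-commands it within that domain and carries the same index.
The pronoun is locally bound → Principle B violation.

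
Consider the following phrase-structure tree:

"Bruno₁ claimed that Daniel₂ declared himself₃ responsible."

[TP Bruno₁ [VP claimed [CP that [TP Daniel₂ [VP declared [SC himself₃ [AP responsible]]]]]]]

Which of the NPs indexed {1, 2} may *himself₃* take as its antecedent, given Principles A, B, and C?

*himself* is an anaphor, so Principle A applies: it must be bound in its binding domain.
Binding domain of *himself₃*: the embedded TP, whose subject is Daniel₂.
*Bruno₁* c-commands the anaphor but is outside its binding domain → cannot satisfy Principle A.
*Daniel₂* c-commands the anaphor within its binding domain → licit binder.

{2}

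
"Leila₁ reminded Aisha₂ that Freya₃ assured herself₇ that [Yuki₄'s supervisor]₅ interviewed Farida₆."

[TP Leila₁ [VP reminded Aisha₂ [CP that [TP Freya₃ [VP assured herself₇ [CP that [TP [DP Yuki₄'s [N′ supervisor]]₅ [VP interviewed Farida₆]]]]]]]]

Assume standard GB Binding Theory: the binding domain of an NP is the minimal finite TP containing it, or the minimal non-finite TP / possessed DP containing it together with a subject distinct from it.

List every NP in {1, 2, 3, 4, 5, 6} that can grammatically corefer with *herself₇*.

{3}

*herself* is an anaphor, so Principle A applies: it must be bound in its binding domain.
Binding domain of *herself₇*: the embedded TP, whose subject is Freya₃.
*Leila₁* c-commands the anaphor but is outside its binding domain → cannot satisfy Principle A.
*Aisha₂* c-commands the anaphor but is outside its binding domain → cannot satisfy Principle A.
*Freya₃* c-commands the anaphor within its binding domain → licit binder.
*Yuki₄* does not c-command the anaphor → cannot bind it.
*[Yuki₄'s supervisor]₅* does not c-command the anaphor → cannot bind it.
*Farida₆* does not c-command the anaphor → cannot bind it.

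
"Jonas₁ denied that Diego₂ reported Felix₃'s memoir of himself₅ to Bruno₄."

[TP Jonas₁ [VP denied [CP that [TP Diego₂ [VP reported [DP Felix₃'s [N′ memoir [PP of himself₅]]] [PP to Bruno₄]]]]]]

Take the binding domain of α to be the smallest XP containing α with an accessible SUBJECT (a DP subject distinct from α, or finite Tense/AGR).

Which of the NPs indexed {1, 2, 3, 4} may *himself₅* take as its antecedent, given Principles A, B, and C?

{3}

*himself* is an anaphor, so Principle A applies: it must be bound in its binding domain.
Binding domain of *himself₅*: the possessed DP, whose subject is Felix₃.
*Jonas₁* c-commands the anaphor but is outside its binding domain → cannot satisfy Principle A.
*Diego₂* c-commands the anaphor but is outside its binding domain → cannot satisfy Principle A.
*Felix₃* c-commands the anaphor within its binding domain → licit binder.
*Bruno₄* does not c-command the anaphor → cannot bind it.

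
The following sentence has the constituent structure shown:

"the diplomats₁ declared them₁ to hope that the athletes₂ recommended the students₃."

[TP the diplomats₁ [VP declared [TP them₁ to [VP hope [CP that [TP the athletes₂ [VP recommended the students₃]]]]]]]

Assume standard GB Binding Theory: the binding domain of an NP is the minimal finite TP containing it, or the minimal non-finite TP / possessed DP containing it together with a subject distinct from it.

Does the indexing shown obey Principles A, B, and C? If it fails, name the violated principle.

The two coindexed NPs are *the diplomats₁* and *them₁*.
*them₁* is a pronoun. Its binding domain is the matrix TP, whose subject is the diplomats₁.
*the diplomats₁* c-commands it within that domain and carries the same index.
The pronoun is locally bound → Principle B violation.

Principle B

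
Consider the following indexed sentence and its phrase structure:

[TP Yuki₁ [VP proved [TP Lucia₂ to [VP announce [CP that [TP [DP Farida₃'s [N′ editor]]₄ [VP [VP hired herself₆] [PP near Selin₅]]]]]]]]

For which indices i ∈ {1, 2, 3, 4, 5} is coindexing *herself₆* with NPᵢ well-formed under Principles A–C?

{4}

*herself* is an anaphor, so Principle A applies: it must be bound in its binding domain.
Binding domain of *herself₆*: the embedded TP, whose subject is [Farida₃'s editor]₄.
*Yuki₁* c-commands the anaphor but is outside its binding domain → cannot satisfy Principle A.
*Lucia₂* c-commands the anaphor but is outside its binding domain → cannot satisfy Principle A.
*Farida₃* does not c-command the anaphor → cannot bind it.
*[Farida₃'s editor]₄* c-commands the anaphor within its binding domain → licit binder.
*Selin₅* does not c-command the anaphor → cannot bind it.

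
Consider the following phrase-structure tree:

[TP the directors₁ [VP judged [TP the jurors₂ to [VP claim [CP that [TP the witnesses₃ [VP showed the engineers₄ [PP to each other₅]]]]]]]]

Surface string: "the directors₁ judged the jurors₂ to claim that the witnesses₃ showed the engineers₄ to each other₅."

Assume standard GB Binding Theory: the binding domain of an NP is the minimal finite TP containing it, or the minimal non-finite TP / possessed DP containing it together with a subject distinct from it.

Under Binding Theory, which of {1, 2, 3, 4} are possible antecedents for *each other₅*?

{3, 4}

*each other* is an anaphor, so Principle A applies: it must be bound in its binding domain.
Binding domain of *each other₅*: the embedded TP, whose subject is the witnesses₃.
*the directors₁* c-commands the anaphor but is outside its binding domain → cannot satisfy Principle A.
*the jurors₂* c-commands the anaphor but is outside its binding domain → cannot satisfy Principle A.
*the witnesses₃* c-commands the anaphor within its binding domain → licit binder.
*the engineers₄* c-commands the anaphor within its binding domain → licit binder.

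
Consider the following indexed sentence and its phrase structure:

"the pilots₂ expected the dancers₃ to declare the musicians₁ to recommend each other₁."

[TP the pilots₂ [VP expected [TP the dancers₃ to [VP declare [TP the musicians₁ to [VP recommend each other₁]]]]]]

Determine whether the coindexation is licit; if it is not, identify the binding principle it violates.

grammatical

The two coindexed NPs are *the musicians₁* and *each other₁*.
*each other₁* is an anaphor; its binding domain is the embedded TP, whose subject is the musicians₁. *the musicians₁* c-commands it within that domain and shares its index, so Principle A is satisfied.
*the musicians₁* is an R-expression; *each other₁* does not c-command it, and no other NP shares its index, so Principle C is satisfied.
All principles are respected.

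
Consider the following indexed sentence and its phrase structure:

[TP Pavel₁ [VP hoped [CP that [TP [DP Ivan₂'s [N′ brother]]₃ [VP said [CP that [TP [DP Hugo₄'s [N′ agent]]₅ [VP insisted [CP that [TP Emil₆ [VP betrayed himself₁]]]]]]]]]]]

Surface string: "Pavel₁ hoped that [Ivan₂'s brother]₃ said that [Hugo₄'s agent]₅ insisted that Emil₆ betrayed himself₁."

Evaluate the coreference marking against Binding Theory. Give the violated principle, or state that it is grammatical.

The two coindexed NPs are *Pavel₁* and *himself₁*.
*himself₁* is an anaphor. Principle A requires it to be bound within its binding domain — the embedded TP, whose subject is Emil₆.
Within that domain it is c-commanded by *Emil₆*, which does not share its index.
*Pavel₁* does c-command the anaphor, but from outside its binding domain.
The anaphor is unbound in its domain → Principle A violation.

Principle A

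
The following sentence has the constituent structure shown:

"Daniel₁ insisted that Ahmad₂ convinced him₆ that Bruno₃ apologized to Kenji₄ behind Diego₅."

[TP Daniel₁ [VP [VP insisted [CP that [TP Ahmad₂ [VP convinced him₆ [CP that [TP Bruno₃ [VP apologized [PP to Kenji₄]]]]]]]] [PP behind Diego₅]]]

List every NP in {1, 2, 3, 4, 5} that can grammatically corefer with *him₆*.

*him* is a pronoun, so Principle B applies: it must be free in its binding domain.
Binding domain of *him₆*: the embedded TP, whose subject is Ahmad₂.
*Daniel₁* c-commands the pronoun but from outside its binding domain, and is not c-commanded by it → coindexation permitted.
*Ahmad₂* c-commands the pronoun within its binding domain → coindexation would violate Principle B.
*Bruno₃*: the pronoun c-commands this R-expression → coindexation would violate Principle C on *Bruno₃*.
*Kenji₄*: the pronoun c-commands this R-expression → coindexation would violate Principle C on *Kenji₄*.
*Diego₅* and the pronoun do not c-command one another → neither Principle B nor Principle C is at stake; coindexation permitted.

{1, 5}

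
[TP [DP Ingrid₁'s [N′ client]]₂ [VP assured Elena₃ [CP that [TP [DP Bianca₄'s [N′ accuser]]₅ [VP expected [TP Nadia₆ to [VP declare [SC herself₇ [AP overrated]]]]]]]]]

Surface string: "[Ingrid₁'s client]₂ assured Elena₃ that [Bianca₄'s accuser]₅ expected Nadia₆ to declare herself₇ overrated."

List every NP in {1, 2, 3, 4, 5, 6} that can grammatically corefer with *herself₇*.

*herself* is an anaphor, so Principle A applies: it must be bound in its binding domain.
Binding domain of *herself₇*: the embedded TP, whose subject is Nadia₆.
*Ingrid₁* does not c-command the anaphor → cannot bind it.
*[Ingrid₁'s client]₂* c-commands the anaphor but is outside its binding domain → cannot satisfy Principle A.
*Elena₃* c-commands the anaphor but is outside its binding domain → cannot satisfy Principle A.
*Bianca₄* does not c-command the anaphor → cannot bind it.
*[Bianca₄'s accuser]₅* c-commands the anaphor but is outside its binding domain → cannot satisfy Principle A.
*Nadia₆* c-commands the anaphor within its binding domain → licit binder.

{6}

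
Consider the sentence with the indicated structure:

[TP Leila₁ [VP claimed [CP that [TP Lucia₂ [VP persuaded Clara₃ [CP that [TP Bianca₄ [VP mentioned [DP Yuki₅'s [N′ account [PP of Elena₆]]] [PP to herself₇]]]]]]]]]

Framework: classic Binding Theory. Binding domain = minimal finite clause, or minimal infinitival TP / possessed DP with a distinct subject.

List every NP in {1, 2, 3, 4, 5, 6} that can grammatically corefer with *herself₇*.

{4}

*herself* is an anaphor, so Principle A applies: it must be bound in its binding domain.
Binding domain of *herself₇*: the embedded TP, whose subject is Bianca₄.
*Leila₁* c-commands the anaphor but is outside its binding domain → cannot satisfy Principle A.
*Lucia₂* c-commands the anaphor but is outside its binding domain → cannot satisfy Principle A.
*Clara₃* c-commands the anaphor but is outside its binding domain → cannot satisfy Principle A.
*Bianca₄* c-commands the anaphor within its binding domain → licit binder.
*Yuki₅* does not c-command the anaphor → cannot bind it.
*Elena₆* does not c-command the anaphor → cannot bind it.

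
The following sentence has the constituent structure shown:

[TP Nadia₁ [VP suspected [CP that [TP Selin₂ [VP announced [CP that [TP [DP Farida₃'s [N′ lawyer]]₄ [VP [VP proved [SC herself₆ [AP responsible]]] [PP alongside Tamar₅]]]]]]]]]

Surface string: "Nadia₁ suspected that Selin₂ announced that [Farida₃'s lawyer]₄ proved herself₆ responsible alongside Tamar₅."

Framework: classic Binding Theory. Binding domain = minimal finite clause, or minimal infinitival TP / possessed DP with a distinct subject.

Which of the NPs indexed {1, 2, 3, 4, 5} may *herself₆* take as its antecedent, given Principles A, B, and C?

*herself* is an anaphor, so Principle A applies: it must be bound in its binding domain.
Binding domain of *herself₆*: the embedded TP, whose subject is [Farida₃'s lawyer]₄.
*Nadia₁* c-commands the anaphor but is outside its binding domain → cannot satisfy Principle A.
*Selin₂* c-commands the anaphor but is outside its binding domain → cannot satisfy Principle A.
*Farida₃* does not c-command the anaphor → cannot bind it.
*[Farida₃'s lawyer]₄* c-commands the anaphor within its binding domain → licit binder.
*Tamar₅* does not c-command the anaphor → cannot bind it.

{4}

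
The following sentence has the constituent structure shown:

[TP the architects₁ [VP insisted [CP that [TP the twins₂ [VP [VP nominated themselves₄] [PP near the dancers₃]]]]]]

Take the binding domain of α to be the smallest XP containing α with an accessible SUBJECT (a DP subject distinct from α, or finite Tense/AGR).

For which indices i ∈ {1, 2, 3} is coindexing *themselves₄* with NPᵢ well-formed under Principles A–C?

{2}

*themselves* is an anaphor, so Principle A applies: it must be bound in its binding domain.
Binding domain of *themselves₄*: the embedded TP, whose subject is the twins₂.
*the architects₁* c-commands the anaphor but is outside its binding domain → cannot satisfy Principle A.
*the twins₂* c-commands the anaphor within its binding domain → licit binder.
*the dancers₃* does not c-command the anaphor → cannot bind it.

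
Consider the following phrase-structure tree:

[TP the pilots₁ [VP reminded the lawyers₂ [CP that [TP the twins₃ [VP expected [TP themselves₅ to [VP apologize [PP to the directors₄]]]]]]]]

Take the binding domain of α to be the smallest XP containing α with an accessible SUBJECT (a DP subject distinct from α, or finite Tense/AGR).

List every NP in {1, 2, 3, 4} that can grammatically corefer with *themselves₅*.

*themselves* is an anaphor, so Principle A applies: it must be bound in its binding domain.
Binding domain of *themselves₅*: the embedded TP, whose subject is the twins₃.
*the pilots₁* c-commands the anaphor but is outside its binding domain → cannot satisfy Principle A.
*the lawyers₂* c-commands the anaphor but is outside its binding domain → cannot satisfy Principle A.
*the twins₃* c-commands the anaphor within its binding domain → licit binder.
*the directors₄* does not c-command the anaphor → cannot bind it.

{3}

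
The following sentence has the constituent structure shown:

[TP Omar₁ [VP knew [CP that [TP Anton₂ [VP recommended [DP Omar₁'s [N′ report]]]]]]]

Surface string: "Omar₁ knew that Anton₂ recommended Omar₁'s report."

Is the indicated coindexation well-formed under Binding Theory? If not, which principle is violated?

Principle C

The two coindexed NPs are *Omar₁* (the higher occurrence) and *Omar₁* (the lower occurrence).
*Omar₁* (the lower occurrence) is an R-expression. Principle C requires it to be free everywhere.
*Omar₁* (the higher occurrence) c-commands it and carries the same index.
The R-expression is bound → Principle C violation.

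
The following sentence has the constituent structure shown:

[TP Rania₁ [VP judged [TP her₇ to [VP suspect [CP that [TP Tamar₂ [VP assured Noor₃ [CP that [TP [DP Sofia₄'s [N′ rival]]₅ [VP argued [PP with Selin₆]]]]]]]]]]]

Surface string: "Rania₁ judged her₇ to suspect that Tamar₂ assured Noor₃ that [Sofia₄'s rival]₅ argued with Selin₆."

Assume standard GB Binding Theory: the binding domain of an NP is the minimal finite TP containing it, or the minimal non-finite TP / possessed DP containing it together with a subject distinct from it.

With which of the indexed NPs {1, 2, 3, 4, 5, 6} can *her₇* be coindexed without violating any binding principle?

none

*her* is a pronoun, so Principle B applies: it must be free in its binding domain.
Binding domain of *her₇*: the matrix TP, whose subject is Rania₁.
*Rania₁* c-commands the pronoun within its binding domain → coindexation would violate Principle B.
*Tamar₂*: the pronoun c-commands this R-expression → coindexation would violate Principle C on *Tamar₂*.
*Noor₃*: the pronoun c-commands this R-expression → coindexation would violate Principle C on *Noor₃*.
*Sofia₄*: the pronoun c-commands this R-expression → coindexation would violate Principle C on *Sofia₄*.
*[Sofia₄'s rival]₅*: the pronoun c-commands this R-expression → coindexation would violate Principle C on *[Sofia₄'s rival]₅*.
*Selin₆*: the pronoun c-commands this R-expression → coindexation would violate Principle C on *Selin₆*.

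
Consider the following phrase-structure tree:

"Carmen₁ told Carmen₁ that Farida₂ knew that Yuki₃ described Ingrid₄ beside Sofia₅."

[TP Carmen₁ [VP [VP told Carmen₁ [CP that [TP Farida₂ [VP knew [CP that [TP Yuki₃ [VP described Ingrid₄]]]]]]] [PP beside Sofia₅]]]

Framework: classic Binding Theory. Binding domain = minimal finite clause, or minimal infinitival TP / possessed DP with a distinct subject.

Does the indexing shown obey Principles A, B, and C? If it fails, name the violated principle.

Principle C

The two coindexed NPs are *Carmen₁* (the higher occurrence) and *Carmen₁* (the lower occurrence).
*Carmen₁* (the lower occurrence) is an R-expression. Principle C requires it to be free everywhere.
*Carmen₁* (the higher occurrence) c-commands it and carries the same index.
The R-expression is bound → Principle C violation.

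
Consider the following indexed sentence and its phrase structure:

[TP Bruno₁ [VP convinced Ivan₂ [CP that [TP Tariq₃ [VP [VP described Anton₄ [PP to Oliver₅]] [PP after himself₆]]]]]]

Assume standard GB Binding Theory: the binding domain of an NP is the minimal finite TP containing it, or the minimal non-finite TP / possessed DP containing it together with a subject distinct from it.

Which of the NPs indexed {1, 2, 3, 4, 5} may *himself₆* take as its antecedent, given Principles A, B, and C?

{3}

*himself* is an anaphor, so Principle A applies: it must be bound in its binding domain.
Binding domain of *himself₆*: the embedded TP, whose subject is Tariq₃.
*Bruno₁* c-commands the anaphor but is outside its binding domain → cannot satisfy Principle A.
*Ivan₂* c-commands the anaphor but is outside its binding domain → cannot satisfy Principle A.
*Tariq₃* c-commands the anaphor within its binding domain → licit binder.
*Anton₄* does not c-command the anaphor → cannot bind it.
*Oliver₅* does not c-command the anaphor → cannot bind it.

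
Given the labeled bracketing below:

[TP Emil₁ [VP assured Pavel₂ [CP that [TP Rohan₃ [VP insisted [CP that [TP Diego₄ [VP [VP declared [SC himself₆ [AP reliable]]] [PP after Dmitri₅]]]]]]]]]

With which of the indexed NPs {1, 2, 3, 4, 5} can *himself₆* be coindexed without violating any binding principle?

*himself* is an anaphor, so Principle A applies: it must be bound in its binding domain.
Binding domain of *himself₆*: the embedded TP, whose subject is Diego₄.
*Emil₁* c-commands the anaphor but is outside its binding domain → cannot satisfy Principle A.
*Pavel₂* c-commands the anaphor but is outside its binding domain → cannot satisfy Principle A.
*Rohan₃* c-commands the anaphor but is outside its binding domain → cannot satisfy Principle A.
*Diego₄* c-commands the anaphor within its binding domain → licit binder.
*Dmitri₅* does not c-command the anaphor → cannot bind it.

{4}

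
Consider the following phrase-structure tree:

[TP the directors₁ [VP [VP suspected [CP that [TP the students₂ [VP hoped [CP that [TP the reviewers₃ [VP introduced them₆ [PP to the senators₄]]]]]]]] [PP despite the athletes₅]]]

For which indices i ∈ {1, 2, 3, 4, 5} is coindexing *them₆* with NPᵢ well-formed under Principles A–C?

{1, 2, 5}

*them* is a pronoun, so Principle B applies: it must be free in its binding domain.
Binding domain of *them₆*: the embedded TP, whose subject is the reviewers₃.
*the directors₁* c-commands the pronoun but from outside its binding domain, and is not c-commanded by it → coindexation permitted.
*the students₂* c-commands the pronoun but from outside its binding domain, and is not c-commanded by it → coindexation permitted.
*the reviewers₃* c-commands the pronoun within its binding domain → coindexation would violate Principle B.
*the senators₄*: the pronoun c-commands this R-expression → coindexation would violate Principle C on *the senators₄*.
*the athletes₅* and the pronoun do not c-command one another → neither Principle B nor Principle C is at stake; coindexation permitted.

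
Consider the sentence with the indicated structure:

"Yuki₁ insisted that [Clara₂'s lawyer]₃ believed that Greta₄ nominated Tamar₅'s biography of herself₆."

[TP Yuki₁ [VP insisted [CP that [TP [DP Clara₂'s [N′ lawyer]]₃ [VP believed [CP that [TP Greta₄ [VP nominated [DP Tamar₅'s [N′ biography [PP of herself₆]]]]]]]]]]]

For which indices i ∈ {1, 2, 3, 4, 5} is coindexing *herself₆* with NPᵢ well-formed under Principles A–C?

*herself* is an anaphor, so Principle A applies: it must be bound in its binding domain.
Binding domain of *herself₆*: the possessed DP, whose subject is Tamar₅.
*Yuki₁* c-commands the anaphor but is outside its binding domain → cannot satisfy Principle A.
*Clara₂* does not c-command the anaphor → cannot bind it.
*[Clara₂'s lawyer]₃* c-commands the anaphor but is outside its binding domain → cannot satisfy Principle A.
*Greta₄* c-commands the anaphor but is outside its binding domain → cannot satisfy Principle A.
*Tamar₅* c-commands the anaphor within its binding domain → licit binder.

{5}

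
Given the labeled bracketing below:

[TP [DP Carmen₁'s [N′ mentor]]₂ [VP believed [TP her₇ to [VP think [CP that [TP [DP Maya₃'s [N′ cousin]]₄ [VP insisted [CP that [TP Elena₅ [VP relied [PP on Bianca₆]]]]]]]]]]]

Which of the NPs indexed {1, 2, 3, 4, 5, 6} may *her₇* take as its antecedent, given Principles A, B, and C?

{1}

*her* is a pronoun, so Principle B applies: it must be free in its binding domain.
Binding domain of *her₇*: the matrix TP, whose subject is [Carmen₁'s mentor]₂.
*Carmen₁* and the pronoun do not c-command one another → neither Principle B nor Principle C is at stake; coindexation permitted.
*[Carmen₁'s mentor]₂* c-commands the pronoun within its binding domain → coindexation would violate Principle B.
*Maya₃*: the pronoun c-commands this R-expression → coindexation would violate Principle C on *Maya₃*.
*[Maya₃'s cousin]₄*: the pronoun c-commands this R-expression → coindexation would violate Principle C on *[Maya₃'s cousin]₄*.
*Elena₅*: the pronoun c-commands this R-expression → coindexation would violate Principle C on *Elena₅*.
*Bianca₆*: the pronoun c-commands this R-expression → coindexation would violate Principle C on *Bianca₆*.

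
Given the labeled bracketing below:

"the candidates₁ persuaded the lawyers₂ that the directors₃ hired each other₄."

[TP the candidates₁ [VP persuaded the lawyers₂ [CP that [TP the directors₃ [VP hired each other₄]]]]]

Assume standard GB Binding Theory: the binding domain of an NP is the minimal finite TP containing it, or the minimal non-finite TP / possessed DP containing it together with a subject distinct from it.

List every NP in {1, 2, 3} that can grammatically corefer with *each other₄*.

*each other* is an anaphor, so Principle A applies: it must be bound in its binding domain.
Binding domain of *each other₄*: the embedded TP, whose subject is the directors₃.
*the candidates₁* c-commands the anaphor but is outside its binding domain → cannot satisfy Principle A.
*the lawyers₂* c-commands the anaphor but is outside its binding domain → cannot satisfy Principle A.
*the directors₃* c-commands the anaphor within its binding domain → licit binder.

{3}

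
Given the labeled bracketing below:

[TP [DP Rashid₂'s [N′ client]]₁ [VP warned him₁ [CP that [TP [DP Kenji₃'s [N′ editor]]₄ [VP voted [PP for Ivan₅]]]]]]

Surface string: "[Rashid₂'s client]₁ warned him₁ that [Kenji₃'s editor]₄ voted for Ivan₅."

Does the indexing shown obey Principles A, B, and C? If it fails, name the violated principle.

The two coindexed NPs are *[Rashid₂'s client]₁* and *him₁*.
*him₁* is a pronoun. Its binding domain is the matrix TP, whose subject is [Rashid₂'s client]₁.
*[Rashid₂'s client]₁* c-commands it within that domain and carries the same index.
The pronoun is locally bound → Principle B violation.

Principle B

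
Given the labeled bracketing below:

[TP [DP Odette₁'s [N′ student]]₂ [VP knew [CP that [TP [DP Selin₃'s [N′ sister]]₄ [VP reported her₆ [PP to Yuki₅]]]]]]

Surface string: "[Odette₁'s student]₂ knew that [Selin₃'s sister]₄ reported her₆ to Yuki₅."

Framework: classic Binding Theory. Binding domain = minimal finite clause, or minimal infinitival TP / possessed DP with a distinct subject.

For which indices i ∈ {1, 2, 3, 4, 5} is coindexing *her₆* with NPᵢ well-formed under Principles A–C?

*her* is a pronoun, so Principle B applies: it must be free in its binding domain.
Binding domain of *her₆*: the embedded TP, whose subject is [Selin₃'s sister]₄.
*Odette₁* and the pronoun do not c-command one another → neither Principle B nor Principle C is at stake; coindexation permitted.
*[Odette₁'s student]₂* c-commands the pronoun but from outside its binding domain, and is not c-commanded by it → coindexation permitted.
*Selin₃* and the pronoun do not c-command one another → neither Principle B nor Principle C is at stake; coindexation permitted.
*[Selin₃'s sister]₄* c-commands the pronoun within its binding domain → coindexation would violate Principle B.
*Yuki₅*: the pronoun c-commands this R-expression → coindexation would violate Principle C on *Yuki₅*.

{1, 2, 3}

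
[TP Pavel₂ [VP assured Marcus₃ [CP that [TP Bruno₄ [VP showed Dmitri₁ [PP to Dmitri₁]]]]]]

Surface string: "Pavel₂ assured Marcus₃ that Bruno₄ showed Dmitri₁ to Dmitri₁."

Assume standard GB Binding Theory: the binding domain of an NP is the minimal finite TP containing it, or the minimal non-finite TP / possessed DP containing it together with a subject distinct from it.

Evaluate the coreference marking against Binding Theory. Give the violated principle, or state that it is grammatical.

Principle C

The two coindexed NPs are *Dmitri₁* (the lower occurrence) and *Dmitri₁* (the higher occurrence).
*Dmitri₁* (the lower occurrence) is an R-expression. Principle C requires it to be free everywhere.
*Dmitri₁* (the higher occurrence) c-commands it and carries the same index.
The R-expression is bound → Principle C violation.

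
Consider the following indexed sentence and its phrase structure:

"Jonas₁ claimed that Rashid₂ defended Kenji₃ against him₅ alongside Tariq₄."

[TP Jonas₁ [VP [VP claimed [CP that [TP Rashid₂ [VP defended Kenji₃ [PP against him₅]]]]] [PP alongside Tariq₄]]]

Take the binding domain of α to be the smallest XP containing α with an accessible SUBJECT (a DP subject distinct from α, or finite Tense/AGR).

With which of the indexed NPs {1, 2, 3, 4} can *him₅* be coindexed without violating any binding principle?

*him* is a pronoun, so Principle B applies: it must be free in its binding domain.
Binding domain of *him₅*: the embedded TP, whose subject is Rashid₂.
*Jonas₁* c-commands the pronoun but from outside its binding domain, and is not c-commanded by it → coindexation permitted.
*Rashid₂* c-commands the pronoun within its binding domain → coindexation would violate Principle B.
*Kenji₃* c-commands the pronoun within its binding domain → coindexation would violate Principle B.
*Tariq₄* and the pronoun do not c-command one another → neither Principle B nor Principle C is at stake; coindexation permitted.

{1, 4}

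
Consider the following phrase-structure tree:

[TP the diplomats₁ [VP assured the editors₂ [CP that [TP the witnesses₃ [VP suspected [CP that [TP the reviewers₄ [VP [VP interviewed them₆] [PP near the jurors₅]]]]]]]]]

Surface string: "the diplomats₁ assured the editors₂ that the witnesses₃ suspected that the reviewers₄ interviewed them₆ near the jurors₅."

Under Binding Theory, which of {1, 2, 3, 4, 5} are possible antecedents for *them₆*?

{1, 2, 3, 5}

*them* is a pronoun, so Principle B applies: it must be free in its binding domain.
Binding domain of *them₆*: the embedded TP, whose subject is the reviewers₄.
*the diplomats₁* c-commands the pronoun but from outside its binding domain, and is not c-commanded by it → coindexation permitted.
*the editors₂* c-commands the pronoun but from outside its binding domain, and is not c-commanded by it → coindexation permitted.
*the witnesses₃* c-commands the pronoun but from outside its binding domain, and is not c-commanded by it → coindexation permitted.
*the reviewers₄* c-commands the pronoun within its binding domain → coindexation would violate Principle B.
*the jurors₅* and the pronoun do not c-command one another → neither Principle B nor Principle C is at stake; coindexation permitted.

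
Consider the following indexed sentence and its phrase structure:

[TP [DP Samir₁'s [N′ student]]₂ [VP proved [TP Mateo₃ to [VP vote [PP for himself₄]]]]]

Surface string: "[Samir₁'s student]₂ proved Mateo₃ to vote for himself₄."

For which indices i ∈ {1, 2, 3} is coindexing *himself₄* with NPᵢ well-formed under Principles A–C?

{3}

*himself* is an anaphor, so Principle A applies: it must be bound in its binding domain.
Binding domain of *himself₄*: the embedded TP, whose subject is Mateo₃.
*Samir₁* does not c-command the anaphor → cannot bind it.
*[Samir₁'s student]₂* c-commands the anaphor but is outside its binding domain → cannot satisfy Principle A.
*Mateo₃* c-commands the anaphor within its binding domain → licit binder.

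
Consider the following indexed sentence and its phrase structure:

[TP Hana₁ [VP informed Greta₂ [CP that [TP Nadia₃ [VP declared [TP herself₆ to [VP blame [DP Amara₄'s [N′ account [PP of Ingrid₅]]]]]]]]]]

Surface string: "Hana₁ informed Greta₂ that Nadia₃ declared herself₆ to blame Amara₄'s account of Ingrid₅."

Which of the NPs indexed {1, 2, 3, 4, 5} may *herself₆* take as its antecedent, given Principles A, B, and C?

{3}

*herself* is an anaphor, so Principle A applies: it must be bound in its binding domain.
Binding domain of *herself₆*: the embedded TP, whose subject is Nadia₃.
*Hana₁* c-commands the anaphor but is outside its binding domain → cannot satisfy Principle A.
*Greta₂* c-commands the anaphor but is outside its binding domain → cannot satisfy Principle A.
*Nadia₃* c-commands the anaphor within its binding domain → licit binder.
*Amara₄* does not c-command the anaphor → cannot bind it.
*Ingrid₅* does not c-command the anaphor → cannot bind it.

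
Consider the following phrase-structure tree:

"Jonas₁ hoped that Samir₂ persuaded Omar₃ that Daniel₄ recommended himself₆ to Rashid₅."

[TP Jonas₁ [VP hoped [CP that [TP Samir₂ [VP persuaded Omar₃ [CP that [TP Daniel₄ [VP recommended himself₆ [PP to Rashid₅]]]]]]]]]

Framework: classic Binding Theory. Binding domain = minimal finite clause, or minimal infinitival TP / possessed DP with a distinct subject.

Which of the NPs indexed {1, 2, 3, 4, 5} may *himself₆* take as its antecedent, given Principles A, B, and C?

*himself* is an anaphor, so Principle A applies: it must be bound in its binding domain.
Binding domain of *himself₆*: the embedded TP, whose subject is Daniel₄.
*Jonas₁* c-commands the anaphor but is outside its binding domain → cannot satisfy Principle A.
*Samir₂* c-commands the anaphor but is outside its binding domain → cannot satisfy Principle A.
*Omar₃* c-commands the anaphor but is outside its binding domain → cannot satisfy Principle A.
*Daniel₄* c-commands the anaphor within its binding domain → licit binder.
*Rashid₅* does not c-command the anaphor → cannot bind it.

{4}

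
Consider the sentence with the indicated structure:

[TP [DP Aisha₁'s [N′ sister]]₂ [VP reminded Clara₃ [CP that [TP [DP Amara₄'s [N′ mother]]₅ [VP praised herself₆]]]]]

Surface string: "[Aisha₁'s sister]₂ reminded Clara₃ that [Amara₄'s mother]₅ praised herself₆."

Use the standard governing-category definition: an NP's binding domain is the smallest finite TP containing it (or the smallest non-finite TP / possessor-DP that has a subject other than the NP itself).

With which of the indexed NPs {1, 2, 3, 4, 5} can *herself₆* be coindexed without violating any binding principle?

*herself* is an anaphor, so Principle A applies: it must be bound in its binding domain.
Binding domain of *herself₆*: the embedded TP, whose subject is [Amara₄'s mother]₅.
*Aisha₁* does not c-command the anaphor → cannot bind it.
*[Aisha₁'s sister]₂* c-commands the anaphor but is outside its binding domain → cannot satisfy Principle A.
*Clara₃* c-commands the anaphor but is outside its binding domain → cannot satisfy Principle A.
*Amara₄* does not c-command the anaphor → cannot bind it.
*[Amara₄'s mother]₅* c-commands the anaphor within its binding domain → licit binder.

{5}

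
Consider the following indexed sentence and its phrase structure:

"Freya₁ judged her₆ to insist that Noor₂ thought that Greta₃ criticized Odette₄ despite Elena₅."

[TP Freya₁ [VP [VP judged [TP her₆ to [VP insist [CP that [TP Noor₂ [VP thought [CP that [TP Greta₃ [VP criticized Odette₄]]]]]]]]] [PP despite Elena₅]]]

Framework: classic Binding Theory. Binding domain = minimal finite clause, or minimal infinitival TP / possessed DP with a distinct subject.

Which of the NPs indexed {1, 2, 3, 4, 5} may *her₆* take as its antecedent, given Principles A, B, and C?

{5}

*her* is a pronoun, so Principle B applies: it must be free in its binding domain.
Binding domain of *her₆*: the matrix TP, whose subject is Freya₁.
*Freya₁* c-commands the pronoun within its binding domain → coindexation would violate Principle B.
*Noor₂*: the pronoun c-commands this R-expression → coindexation would violate Principle C on *Noor₂*.
*Greta₃*: the pronoun c-commands this R-expression → coindexation would violate Principle C on *Greta₃*.
*Odette₄*: the pronoun c-commands this R-expression → coindexation would violate Principle C on *Odette₄*.
*Elena₅* and the pronoun do not c-command one another → neither Principle B nor Principle C is at stake; coindexation permitted.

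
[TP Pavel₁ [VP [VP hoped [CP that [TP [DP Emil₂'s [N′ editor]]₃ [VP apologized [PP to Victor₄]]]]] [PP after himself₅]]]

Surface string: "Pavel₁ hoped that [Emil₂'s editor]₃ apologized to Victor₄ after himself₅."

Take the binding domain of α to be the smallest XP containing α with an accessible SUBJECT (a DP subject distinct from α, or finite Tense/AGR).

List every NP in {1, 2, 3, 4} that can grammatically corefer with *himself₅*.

*himself* is an anaphor, so Principle A applies: it must be bound in its binding domain.
Binding domain of *himself₅*: the matrix TP, whose subject is Pavel₁.
*Pavel₁* c-commands the anaphor within its binding domain → licit binder.
*Emil₂* does not c-command the anaphor → cannot bind it.
*[Emil₂'s editor]₃* does not c-command the anaphor → cannot bind it.
*Victor₄* does not c-command the anaphor → cannot bind it.

{1}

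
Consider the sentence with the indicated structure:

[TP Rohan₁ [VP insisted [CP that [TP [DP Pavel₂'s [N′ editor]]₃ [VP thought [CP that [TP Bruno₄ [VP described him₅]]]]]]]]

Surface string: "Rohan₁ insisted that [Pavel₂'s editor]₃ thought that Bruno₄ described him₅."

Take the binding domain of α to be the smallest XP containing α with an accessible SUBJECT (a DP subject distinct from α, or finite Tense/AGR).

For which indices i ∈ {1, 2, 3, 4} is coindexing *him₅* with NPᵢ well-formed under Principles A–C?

{1, 2, 3}

*him* is a pronoun, so Principle B applies: it must be free in its binding domain.
Binding domain of *him₅*: the embedded TP, whose subject is Bruno₄.
*Rohan₁* c-commands the pronoun but from outside its binding domain, and is not c-commanded by it → coindexation permitted.
*Pavel₂* and the pronoun do not c-command one another → neither Principle B nor Principle C is at stake; coindexation permitted.
*[Pavel₂'s editor]₃* c-commands the pronoun but from outside its binding domain, and is not c-commanded by it → coindexation permitted.
*Bruno₄* c-commands the pronoun within its binding domain → coindexation would violate Principle B.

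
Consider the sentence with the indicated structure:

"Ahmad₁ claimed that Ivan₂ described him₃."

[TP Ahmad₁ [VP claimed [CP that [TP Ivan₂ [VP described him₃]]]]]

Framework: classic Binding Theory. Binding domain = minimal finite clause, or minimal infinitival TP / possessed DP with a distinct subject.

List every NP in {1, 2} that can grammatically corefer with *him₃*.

{1}

*him* is a pronoun, so Principle B applies: it must be free in its binding domain.
Binding domain of *him₃*: the embedded TP, whose subject is Ivan₂.
*Ahmad₁* c-commands the pronoun but from outside its binding domain, and is not c-commanded by it → coindexation permitted.
*Ivan₂* c-commands the pronoun within its binding domain → coindexation would violate Principle B.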